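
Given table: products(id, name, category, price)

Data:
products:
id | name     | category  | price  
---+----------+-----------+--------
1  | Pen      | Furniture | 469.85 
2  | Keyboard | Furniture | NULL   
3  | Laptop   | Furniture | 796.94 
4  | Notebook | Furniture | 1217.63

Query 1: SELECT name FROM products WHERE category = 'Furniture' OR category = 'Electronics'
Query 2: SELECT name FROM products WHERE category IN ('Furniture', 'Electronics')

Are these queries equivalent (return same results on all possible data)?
Yes, equivalent

Both queries return: [('Keyboard',), ('Laptop',), ('Notebook',), ('Pen',)]

Reason: OR vs IN are equivalent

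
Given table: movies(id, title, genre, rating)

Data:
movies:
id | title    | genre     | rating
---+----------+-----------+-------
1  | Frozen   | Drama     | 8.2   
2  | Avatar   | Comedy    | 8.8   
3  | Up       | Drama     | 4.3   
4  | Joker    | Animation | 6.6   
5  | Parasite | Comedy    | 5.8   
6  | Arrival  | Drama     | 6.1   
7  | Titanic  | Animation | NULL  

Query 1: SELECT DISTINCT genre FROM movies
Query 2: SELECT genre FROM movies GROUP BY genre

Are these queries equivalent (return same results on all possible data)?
Yes, equivalent

Both queries return: [('Animation',), ('Comedy',), ('Drama',)]

Reason: Both get unique genres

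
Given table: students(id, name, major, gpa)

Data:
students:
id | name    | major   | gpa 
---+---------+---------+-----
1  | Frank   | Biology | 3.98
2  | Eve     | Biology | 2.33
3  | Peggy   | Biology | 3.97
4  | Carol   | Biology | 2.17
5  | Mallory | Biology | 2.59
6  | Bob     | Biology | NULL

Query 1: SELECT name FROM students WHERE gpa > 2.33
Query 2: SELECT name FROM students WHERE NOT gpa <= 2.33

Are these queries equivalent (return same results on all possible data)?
Yes, equivalent

Both queries return: [('Frank',), ('Mallory',), ('Peggy',)]

Reason: Both filter gpa > 2.33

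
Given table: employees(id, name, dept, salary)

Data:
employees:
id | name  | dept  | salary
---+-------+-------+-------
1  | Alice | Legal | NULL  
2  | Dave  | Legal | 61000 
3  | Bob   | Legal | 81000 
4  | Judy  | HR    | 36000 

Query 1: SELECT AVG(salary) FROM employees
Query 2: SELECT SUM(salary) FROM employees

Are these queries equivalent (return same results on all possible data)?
No, not equivalent

Query 1 returns: [(59333.333333333336,)]
Query 2 returns: [(178000,)]

Reason: AVG vs SUM give different aggregate values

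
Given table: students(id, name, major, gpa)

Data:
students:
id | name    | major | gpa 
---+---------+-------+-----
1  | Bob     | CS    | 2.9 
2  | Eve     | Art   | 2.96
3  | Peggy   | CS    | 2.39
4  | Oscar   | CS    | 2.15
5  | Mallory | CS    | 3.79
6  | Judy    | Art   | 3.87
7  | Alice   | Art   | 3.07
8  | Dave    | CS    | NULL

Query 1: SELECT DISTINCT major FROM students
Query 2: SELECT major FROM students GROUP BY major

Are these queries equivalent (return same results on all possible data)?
Yes, equivalent

Both queries return: [('Art',), ('CS',)]

Reason: Both get unique majors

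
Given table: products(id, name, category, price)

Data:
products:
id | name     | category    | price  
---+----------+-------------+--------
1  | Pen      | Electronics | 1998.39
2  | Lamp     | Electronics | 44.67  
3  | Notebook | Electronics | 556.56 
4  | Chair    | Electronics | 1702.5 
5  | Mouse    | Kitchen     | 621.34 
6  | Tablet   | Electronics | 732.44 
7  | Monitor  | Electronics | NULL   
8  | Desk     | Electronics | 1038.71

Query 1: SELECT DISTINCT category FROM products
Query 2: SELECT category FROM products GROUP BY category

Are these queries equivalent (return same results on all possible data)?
Yes, equivalent

Both queries return: [('Electronics',), ('Kitchen',)]

Reason: Both get unique categorys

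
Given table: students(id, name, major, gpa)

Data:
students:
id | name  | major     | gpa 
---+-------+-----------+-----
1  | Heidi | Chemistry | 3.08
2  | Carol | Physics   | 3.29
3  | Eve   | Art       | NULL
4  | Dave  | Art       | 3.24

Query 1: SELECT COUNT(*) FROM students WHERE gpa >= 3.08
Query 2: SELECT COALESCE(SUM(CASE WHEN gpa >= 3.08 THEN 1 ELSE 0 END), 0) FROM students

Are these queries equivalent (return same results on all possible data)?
Yes, equivalent

Both queries return: [(3,)]

Reason: COUNT with WHERE vs conditional SUM (COALESCE handles empty-table NULL)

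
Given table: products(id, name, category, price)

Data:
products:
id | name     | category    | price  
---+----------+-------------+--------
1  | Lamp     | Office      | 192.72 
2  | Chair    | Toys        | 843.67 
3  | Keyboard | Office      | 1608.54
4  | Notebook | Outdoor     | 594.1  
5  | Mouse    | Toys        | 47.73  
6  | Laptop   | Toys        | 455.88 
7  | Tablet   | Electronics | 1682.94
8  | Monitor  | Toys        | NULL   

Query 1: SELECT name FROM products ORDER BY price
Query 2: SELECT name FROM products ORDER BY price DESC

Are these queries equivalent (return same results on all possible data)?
No, not equivalent

Query 1 returns: [('Monitor',), ('Mouse',), ('Lamp',), ('Laptop',), ('Notebook',), ('Chair',), ('Keyboard',), ('Tablet',)]
Query 2 returns: [('Tablet',), ('Keyboard',), ('Chair',), ('Notebook',), ('Laptop',), ('Lamp',), ('Mouse',), ('Monitor',)]

Reason: ASC vs DESC gives opposite ordering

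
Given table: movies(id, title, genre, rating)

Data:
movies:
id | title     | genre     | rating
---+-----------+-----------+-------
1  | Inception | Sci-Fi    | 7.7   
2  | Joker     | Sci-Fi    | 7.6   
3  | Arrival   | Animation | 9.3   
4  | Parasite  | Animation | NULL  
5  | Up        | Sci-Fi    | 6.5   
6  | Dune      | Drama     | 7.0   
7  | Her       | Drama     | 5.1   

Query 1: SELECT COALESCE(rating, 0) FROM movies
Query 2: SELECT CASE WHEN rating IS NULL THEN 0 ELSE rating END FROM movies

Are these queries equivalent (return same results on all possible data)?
Yes, equivalent

Both queries return: [(0,), (5.1,), (6.5,), (7.0,), (7.6,), (7.7,), (9.3,)]

Reason: COALESCE vs CASE for NULL handling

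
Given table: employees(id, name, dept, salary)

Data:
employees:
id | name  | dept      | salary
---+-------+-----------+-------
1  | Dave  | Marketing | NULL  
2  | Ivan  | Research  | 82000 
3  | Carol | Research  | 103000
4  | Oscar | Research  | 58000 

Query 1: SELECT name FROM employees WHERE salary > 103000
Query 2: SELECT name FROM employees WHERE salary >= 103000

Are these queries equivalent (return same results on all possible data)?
No, not equivalent

Query 1 returns: []
Query 2 returns: [('Carol',)]

Reason: > vs >= gives different results when salary = 103000 exists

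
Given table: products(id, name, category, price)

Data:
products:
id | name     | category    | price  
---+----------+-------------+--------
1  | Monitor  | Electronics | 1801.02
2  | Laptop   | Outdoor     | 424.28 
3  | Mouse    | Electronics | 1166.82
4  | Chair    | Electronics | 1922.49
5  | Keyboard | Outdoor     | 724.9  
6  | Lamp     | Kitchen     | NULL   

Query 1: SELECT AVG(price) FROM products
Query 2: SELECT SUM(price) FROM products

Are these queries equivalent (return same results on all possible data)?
No, not equivalent

Query 1 returns: [(1207.902,)]
Query 2 returns: [(6039.51,)]

Reason: AVG vs SUM give different aggregate values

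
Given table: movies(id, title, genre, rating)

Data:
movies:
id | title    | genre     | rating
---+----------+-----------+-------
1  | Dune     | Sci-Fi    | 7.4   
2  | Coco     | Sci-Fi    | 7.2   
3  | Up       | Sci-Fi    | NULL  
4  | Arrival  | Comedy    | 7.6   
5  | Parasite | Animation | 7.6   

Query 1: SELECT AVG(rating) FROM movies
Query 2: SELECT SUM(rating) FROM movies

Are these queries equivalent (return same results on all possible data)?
No, not equivalent

Query 1 returns: [(7.45,)]
Query 2 returns: [(29.8,)]

Reason: AVG vs SUM give different aggregate values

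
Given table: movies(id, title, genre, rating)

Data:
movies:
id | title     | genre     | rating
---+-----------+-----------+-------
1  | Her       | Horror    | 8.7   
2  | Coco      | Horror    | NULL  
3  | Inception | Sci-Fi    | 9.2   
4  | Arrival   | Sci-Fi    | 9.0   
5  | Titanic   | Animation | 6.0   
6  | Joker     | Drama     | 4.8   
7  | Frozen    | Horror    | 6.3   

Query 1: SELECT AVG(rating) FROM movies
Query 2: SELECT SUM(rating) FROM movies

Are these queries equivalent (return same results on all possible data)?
No, not equivalent

Query 1 returns: [(7.333333333333333,)]
Query 2 returns: [(44.0,)]

Reason: AVG vs SUM give different aggregate values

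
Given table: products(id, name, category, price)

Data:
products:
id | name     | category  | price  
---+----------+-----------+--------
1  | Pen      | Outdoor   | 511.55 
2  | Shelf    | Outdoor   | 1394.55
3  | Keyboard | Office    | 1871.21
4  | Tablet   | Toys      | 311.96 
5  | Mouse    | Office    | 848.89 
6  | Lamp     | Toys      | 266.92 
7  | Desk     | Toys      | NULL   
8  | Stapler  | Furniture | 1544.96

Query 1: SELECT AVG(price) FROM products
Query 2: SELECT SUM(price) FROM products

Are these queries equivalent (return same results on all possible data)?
No, not equivalent

Query 1 returns: [(964.2914285714286,)]
Query 2 returns: [(6750.04,)]

Reason: AVG vs SUM give different aggregate values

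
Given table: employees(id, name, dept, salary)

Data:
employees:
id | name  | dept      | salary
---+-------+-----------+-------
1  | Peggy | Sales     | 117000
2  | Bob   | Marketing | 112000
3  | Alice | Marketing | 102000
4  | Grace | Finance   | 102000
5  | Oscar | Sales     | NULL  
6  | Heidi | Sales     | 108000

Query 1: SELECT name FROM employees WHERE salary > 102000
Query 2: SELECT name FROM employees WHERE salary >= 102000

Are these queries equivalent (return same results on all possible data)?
No, not equivalent

Query 1 returns: [('Peggy',), ('Bob',), ('Heidi',)]
Query 2 returns: [('Peggy',), ('Bob',), ('Alice',), ('Grace',), ('Heidi',)]

Reason: > vs >= gives different results when salary = 102000 exists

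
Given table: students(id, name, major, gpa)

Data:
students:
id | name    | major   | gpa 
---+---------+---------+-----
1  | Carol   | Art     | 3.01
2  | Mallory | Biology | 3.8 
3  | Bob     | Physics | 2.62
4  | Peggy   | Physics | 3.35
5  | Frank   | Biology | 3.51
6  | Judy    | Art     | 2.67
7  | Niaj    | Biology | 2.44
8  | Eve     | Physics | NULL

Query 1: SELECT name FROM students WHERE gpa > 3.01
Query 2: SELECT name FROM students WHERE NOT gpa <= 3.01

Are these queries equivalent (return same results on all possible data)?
Yes, equivalent

Both queries return: [('Frank',), ('Mallory',), ('Peggy',)]

Reason: Both filter gpa > 3.01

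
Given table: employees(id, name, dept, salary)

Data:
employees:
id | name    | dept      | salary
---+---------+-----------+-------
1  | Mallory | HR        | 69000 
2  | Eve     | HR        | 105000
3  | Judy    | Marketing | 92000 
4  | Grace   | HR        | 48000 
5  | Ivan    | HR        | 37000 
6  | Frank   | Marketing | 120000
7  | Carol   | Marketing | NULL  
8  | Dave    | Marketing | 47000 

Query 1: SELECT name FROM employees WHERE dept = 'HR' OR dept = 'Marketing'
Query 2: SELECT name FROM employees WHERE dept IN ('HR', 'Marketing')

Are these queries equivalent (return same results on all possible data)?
Yes, equivalent

Both queries return: [('Carol',), ('Dave',), ('Eve',), ('Frank',), ('Grace',), ('Ivan',), ('Judy',), ('Mallory',)]

Reason: OR vs IN are equivalent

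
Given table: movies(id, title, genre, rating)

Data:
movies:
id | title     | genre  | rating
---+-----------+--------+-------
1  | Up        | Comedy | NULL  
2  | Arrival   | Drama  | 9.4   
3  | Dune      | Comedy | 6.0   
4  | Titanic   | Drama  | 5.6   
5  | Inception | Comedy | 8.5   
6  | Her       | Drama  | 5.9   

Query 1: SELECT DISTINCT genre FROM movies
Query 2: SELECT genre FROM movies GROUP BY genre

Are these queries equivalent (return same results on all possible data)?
Yes, equivalent

Both queries return: [('Comedy',), ('Drama',)]

Reason: Both get unique genres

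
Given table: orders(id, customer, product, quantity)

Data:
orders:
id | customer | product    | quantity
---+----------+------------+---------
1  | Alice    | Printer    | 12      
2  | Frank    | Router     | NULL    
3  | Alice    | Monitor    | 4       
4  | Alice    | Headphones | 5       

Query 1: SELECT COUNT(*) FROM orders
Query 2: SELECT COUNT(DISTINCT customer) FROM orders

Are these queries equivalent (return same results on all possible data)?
No, not equivalent

Query 1 returns: [(4,)]
Query 2 returns: [(2,)]

Reason: COUNT(*) counts rows, COUNT(DISTINCT customer) counts unique customers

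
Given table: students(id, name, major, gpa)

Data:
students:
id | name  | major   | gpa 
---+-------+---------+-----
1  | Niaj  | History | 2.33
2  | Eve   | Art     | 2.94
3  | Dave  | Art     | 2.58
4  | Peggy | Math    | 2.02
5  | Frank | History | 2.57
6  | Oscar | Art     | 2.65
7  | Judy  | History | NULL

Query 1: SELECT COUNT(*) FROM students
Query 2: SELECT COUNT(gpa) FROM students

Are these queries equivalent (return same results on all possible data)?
No, not equivalent

Query 1 returns: [(7,)]
Query 2 returns: [(6,)]

Reason: COUNT(*) includes NULLs, COUNT(column) excludes them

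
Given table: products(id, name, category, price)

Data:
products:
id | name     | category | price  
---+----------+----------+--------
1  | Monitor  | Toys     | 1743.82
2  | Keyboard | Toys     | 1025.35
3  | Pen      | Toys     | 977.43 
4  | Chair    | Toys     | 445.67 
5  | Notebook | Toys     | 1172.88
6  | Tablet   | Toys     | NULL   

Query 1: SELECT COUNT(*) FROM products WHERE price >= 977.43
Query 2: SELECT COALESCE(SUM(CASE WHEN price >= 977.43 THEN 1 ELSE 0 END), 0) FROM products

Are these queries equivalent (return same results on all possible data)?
Yes, equivalent

Both queries return: [(4,)]

Reason: COUNT with WHERE vs conditional SUM (COALESCE handles empty-table NULL)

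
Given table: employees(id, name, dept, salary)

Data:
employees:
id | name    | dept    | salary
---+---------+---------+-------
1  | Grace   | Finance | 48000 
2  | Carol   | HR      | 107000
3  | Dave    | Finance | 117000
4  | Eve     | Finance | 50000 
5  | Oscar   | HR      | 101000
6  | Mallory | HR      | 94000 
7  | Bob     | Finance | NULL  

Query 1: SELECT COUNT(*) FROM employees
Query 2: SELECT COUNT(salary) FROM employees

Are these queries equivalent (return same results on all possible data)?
No, not equivalent

Query 1 returns: [(7,)]
Query 2 returns: [(6,)]

Reason: COUNT(*) includes NULLs, COUNT(column) excludes them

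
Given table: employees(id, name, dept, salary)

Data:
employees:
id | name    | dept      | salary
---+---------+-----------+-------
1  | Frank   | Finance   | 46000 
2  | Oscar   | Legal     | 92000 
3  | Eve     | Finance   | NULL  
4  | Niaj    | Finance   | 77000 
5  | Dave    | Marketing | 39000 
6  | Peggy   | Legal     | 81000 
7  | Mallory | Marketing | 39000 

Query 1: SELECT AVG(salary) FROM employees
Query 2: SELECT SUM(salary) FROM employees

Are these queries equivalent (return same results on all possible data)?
No, not equivalent

Query 1 returns: [(62333.333333333336,)]
Query 2 returns: [(374000,)]

Reason: AVG vs SUM give different aggregate values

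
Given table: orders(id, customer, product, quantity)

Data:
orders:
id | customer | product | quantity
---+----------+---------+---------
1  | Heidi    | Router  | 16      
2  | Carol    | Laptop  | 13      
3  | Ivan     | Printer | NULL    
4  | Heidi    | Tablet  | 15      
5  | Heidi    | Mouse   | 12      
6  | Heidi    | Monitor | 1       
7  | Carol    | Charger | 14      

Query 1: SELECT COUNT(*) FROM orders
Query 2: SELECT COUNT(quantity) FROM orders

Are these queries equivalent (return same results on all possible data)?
No, not equivalent

Query 1 returns: [(7,)]
Query 2 returns: [(6,)]

Reason: COUNT(*) includes NULLs, COUNT(column) excludes them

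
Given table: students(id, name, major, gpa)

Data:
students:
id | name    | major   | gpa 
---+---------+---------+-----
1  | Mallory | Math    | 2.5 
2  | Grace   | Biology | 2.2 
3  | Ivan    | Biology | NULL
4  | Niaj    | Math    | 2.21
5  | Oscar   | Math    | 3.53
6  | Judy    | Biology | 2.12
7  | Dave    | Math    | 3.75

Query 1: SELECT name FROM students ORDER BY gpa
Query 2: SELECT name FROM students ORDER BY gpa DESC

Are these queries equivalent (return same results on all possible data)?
No, not equivalent

Query 1 returns: [('Ivan',), ('Judy',), ('Grace',), ('Niaj',), ('Mallory',), ('Oscar',), ('Dave',)]
Query 2 returns: [('Dave',), ('Oscar',), ('Mallory',), ('Niaj',), ('Grace',), ('Judy',), ('Ivan',)]

Reason: ASC vs DESC gives opposite ordering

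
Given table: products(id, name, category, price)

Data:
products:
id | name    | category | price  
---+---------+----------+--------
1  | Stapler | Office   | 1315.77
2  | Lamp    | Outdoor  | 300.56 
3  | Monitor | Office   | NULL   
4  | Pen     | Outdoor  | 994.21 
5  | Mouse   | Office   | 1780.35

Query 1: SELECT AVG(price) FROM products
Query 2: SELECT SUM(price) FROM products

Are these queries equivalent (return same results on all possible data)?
No, not equivalent

Query 1 returns: [(1097.7225,)]
Query 2 returns: [(4390.89,)]

Reason: AVG vs SUM give different aggregate values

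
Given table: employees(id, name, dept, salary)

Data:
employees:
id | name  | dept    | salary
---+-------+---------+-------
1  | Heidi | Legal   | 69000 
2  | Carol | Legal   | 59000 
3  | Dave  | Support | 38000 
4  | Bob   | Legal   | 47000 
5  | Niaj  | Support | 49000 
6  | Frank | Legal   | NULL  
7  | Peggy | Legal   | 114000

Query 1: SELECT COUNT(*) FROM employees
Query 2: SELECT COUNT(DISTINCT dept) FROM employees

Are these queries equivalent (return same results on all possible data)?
No, not equivalent

Query 1 returns: [(7,)]
Query 2 returns: [(2,)]

Reason: COUNT(*) counts rows, COUNT(DISTINCT dept) counts unique depts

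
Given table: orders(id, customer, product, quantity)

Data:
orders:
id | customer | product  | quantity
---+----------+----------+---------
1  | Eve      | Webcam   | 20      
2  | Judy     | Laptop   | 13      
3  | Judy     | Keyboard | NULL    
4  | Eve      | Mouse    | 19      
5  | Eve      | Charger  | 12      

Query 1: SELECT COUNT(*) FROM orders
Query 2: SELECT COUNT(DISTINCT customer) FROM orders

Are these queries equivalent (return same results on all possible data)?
No, not equivalent

Query 1 returns: [(5,)]
Query 2 returns: [(2,)]

Reason: COUNT(*) counts rows, COUNT(DISTINCT customer) counts unique customers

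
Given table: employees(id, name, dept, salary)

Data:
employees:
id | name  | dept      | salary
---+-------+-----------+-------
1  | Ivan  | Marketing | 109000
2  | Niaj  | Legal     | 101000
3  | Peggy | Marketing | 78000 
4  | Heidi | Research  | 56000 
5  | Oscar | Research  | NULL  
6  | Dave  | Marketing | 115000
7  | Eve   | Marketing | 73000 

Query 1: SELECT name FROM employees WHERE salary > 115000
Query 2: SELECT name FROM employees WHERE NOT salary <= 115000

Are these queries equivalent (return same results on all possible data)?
Yes, equivalent

Both queries return: []

Reason: Both filter salary > 115000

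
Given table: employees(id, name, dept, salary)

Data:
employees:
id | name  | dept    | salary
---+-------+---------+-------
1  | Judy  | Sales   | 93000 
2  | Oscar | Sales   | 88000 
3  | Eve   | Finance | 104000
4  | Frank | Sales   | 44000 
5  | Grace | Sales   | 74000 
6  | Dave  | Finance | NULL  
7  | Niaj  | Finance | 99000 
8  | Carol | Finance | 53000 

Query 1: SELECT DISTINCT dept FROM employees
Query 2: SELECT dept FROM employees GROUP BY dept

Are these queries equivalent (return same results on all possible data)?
Yes, equivalent

Both queries return: [('Finance',), ('Sales',)]

Reason: Both get unique depts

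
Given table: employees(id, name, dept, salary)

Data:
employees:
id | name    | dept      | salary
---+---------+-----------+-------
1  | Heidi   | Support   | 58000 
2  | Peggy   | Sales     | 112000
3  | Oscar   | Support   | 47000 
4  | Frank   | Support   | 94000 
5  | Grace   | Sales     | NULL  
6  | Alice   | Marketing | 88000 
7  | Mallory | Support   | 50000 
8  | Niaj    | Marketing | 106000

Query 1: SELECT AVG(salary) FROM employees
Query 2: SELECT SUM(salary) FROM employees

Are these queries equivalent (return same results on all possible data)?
No, not equivalent

Query 1 returns: [(79285.71428571429,)]
Query 2 returns: [(555000,)]

Reason: AVG vs SUM give different aggregate values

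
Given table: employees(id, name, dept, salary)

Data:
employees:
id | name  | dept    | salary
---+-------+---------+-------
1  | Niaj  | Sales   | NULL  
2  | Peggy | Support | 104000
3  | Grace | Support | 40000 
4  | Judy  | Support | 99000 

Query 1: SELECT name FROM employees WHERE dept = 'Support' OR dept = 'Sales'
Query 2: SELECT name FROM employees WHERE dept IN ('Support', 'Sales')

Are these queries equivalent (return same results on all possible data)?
Yes, equivalent

Both queries return: [('Grace',), ('Judy',), ('Niaj',), ('Peggy',)]

Reason: OR vs IN are equivalent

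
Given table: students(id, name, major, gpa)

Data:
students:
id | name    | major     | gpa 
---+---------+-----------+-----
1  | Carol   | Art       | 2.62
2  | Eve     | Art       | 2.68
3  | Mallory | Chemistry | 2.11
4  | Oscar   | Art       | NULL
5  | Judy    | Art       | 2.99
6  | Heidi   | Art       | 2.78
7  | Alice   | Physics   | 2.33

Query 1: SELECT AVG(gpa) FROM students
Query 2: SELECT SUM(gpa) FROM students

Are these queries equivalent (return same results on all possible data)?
No, not equivalent

Query 1 returns: [(2.585,)]
Query 2 returns: [(15.51,)]

Reason: AVG vs SUM give different aggregate values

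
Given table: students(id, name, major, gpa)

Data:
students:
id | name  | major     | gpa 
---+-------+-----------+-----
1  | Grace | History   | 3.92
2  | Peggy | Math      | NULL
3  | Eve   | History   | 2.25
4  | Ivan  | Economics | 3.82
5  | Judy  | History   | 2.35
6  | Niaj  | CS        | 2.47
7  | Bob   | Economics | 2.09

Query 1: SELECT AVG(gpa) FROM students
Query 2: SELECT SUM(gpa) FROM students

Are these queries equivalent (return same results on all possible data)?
No, not equivalent

Query 1 returns: [(2.8166666666666664,)]
Query 2 returns: [(16.9,)]

Reason: AVG vs SUM give different aggregate values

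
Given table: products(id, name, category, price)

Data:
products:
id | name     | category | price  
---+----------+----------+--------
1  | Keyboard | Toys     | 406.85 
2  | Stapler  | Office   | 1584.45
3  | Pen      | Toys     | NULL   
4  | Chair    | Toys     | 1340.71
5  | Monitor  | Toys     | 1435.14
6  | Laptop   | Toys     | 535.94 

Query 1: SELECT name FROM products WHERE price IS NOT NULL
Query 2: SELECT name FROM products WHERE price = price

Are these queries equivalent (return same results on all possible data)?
Yes, equivalent

Both queries return: [('Chair',), ('Keyboard',), ('Laptop',), ('Monitor',), ('Stapler',)]

Reason: IS NOT NULL vs self-equality (both exclude NULLs)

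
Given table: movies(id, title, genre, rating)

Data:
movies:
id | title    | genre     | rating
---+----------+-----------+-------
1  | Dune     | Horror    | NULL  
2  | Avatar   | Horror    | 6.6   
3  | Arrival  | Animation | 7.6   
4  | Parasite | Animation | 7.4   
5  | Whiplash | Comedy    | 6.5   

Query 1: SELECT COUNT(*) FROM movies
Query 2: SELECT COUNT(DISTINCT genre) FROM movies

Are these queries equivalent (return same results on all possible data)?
No, not equivalent

Query 1 returns: [(5,)]
Query 2 returns: [(3,)]

Reason: COUNT(*) counts rows, COUNT(DISTINCT genre) counts unique genres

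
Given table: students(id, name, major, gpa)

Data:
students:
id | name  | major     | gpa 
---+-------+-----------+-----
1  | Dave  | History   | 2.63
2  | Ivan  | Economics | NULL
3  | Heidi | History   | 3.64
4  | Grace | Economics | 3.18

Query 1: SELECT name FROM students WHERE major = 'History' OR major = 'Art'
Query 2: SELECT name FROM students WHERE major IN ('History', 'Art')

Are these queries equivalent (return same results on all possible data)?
Yes, equivalent

Both queries return: [('Dave',), ('Heidi',)]

Reason: OR vs IN are equivalent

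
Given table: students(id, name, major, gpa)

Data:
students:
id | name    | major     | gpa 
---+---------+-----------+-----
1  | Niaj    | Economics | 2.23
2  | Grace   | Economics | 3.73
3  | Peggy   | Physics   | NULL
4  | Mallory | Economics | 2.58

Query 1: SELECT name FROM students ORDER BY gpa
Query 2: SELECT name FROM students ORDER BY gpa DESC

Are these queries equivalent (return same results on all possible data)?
No, not equivalent

Query 1 returns: [('Peggy',), ('Niaj',), ('Mallory',), ('Grace',)]
Query 2 returns: [('Grace',), ('Mallory',), ('Niaj',), ('Peggy',)]

Reason: ASC vs DESC gives opposite ordering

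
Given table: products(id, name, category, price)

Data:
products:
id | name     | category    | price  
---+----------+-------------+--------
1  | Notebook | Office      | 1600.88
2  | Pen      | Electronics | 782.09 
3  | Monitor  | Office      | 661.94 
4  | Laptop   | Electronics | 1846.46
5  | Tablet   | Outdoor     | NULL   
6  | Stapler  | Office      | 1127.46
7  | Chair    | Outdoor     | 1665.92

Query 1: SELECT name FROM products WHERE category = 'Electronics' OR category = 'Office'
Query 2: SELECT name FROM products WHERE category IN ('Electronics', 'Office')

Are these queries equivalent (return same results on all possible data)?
Yes, equivalent

Both queries return: [('Laptop',), ('Monitor',), ('Notebook',), ('Pen',), ('Stapler',)]

Reason: OR vs IN are equivalent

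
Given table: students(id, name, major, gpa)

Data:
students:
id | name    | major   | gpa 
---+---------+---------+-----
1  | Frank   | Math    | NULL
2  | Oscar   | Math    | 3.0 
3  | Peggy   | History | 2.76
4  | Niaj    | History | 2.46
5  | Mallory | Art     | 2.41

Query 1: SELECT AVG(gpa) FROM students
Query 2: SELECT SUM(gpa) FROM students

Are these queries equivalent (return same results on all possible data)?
No, not equivalent

Query 1 returns: [(2.6574999999999998,)]
Query 2 returns: [(10.629999999999999,)]

Reason: AVG vs SUM give different aggregate values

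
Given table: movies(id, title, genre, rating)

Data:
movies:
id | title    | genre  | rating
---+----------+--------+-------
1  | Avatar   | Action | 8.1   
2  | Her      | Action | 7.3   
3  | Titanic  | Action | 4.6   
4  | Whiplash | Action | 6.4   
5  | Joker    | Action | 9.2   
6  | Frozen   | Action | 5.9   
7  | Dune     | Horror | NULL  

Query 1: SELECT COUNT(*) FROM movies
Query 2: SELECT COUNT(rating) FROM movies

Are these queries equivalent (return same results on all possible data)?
No, not equivalent

Query 1 returns: [(7,)]
Query 2 returns: [(6,)]

Reason: COUNT(*) includes NULLs, COUNT(column) excludes them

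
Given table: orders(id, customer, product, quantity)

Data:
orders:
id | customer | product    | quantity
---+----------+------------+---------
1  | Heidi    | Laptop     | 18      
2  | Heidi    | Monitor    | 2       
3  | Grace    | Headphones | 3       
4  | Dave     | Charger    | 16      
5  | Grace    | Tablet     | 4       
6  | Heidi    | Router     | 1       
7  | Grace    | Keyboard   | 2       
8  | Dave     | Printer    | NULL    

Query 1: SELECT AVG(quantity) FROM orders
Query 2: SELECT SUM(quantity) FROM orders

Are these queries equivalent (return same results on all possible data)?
No, not equivalent

Query 1 returns: [(6.571428571428571,)]
Query 2 returns: [(46,)]

Reason: AVG vs SUM give different aggregate values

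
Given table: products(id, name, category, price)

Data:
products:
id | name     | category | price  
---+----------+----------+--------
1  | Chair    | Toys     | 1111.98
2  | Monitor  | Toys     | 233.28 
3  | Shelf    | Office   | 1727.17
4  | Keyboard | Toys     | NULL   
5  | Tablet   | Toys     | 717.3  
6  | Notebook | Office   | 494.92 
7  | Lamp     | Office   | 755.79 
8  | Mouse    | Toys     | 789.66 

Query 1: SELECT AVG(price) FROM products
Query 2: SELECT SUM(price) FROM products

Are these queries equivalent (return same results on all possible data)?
No, not equivalent

Query 1 returns: [(832.8714285714286,)]
Query 2 returns: [(5830.1,)]

Reason: AVG vs SUM give different aggregate values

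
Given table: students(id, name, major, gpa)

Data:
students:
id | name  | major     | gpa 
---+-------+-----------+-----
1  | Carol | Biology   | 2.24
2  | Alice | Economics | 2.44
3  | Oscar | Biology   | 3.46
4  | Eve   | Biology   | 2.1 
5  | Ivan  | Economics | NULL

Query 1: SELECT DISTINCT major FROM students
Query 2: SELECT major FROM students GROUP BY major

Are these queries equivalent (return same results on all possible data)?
Yes, equivalent

Both queries return: [('Biology',), ('Economics',)]

Reason: Both get unique majors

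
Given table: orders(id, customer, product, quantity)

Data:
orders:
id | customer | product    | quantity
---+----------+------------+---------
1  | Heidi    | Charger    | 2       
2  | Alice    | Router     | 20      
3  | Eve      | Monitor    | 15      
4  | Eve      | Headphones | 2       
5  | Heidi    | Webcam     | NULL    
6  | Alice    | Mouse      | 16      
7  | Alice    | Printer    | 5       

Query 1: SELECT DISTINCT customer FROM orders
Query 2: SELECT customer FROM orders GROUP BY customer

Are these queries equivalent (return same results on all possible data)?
Yes, equivalent

Both queries return: [('Alice',), ('Eve',), ('Heidi',)]

Reason: Both get unique customers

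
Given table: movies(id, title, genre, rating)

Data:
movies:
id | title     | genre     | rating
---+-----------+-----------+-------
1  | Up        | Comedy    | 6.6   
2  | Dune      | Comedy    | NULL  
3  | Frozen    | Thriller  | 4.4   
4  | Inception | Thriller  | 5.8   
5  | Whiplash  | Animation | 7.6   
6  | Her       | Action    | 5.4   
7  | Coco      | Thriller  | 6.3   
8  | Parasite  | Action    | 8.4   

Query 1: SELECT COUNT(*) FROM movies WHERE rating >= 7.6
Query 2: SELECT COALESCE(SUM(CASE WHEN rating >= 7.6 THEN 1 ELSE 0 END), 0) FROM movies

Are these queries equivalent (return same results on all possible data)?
Yes, equivalent

Both queries return: [(2,)]

Reason: COUNT with WHERE vs conditional SUM (COALESCE handles empty-table NULL)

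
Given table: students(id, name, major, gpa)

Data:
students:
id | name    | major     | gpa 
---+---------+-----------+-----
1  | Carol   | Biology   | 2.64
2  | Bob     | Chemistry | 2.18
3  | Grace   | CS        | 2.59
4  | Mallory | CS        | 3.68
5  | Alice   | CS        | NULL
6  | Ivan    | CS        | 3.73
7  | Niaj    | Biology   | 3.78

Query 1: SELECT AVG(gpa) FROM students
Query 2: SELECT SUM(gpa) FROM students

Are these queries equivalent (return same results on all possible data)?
No, not equivalent

Query 1 returns: [(3.1,)]
Query 2 returns: [(18.6,)]

Reason: AVG vs SUM give different aggregate values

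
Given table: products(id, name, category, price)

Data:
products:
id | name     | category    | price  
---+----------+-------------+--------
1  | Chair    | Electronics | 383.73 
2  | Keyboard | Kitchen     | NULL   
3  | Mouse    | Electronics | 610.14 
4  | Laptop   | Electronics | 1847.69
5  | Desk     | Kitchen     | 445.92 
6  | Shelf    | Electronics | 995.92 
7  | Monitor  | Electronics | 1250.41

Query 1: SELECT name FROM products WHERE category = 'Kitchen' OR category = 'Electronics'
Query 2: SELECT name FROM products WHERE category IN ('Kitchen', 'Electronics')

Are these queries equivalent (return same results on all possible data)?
Yes, equivalent

Both queries return: [('Chair',), ('Desk',), ('Keyboard',), ('Laptop',), ('Monitor',), ('Mouse',), ('Shelf',)]

Reason: OR vs IN are equivalent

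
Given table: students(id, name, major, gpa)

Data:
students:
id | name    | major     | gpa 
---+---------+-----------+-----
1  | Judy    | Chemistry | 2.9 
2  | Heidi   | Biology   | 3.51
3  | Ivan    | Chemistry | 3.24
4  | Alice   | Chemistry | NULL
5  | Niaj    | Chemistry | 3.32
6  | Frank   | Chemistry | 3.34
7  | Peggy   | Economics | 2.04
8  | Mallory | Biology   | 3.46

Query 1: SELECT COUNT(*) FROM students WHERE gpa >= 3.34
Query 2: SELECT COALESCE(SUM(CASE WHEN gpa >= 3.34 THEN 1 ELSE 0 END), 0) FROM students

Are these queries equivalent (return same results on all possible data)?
Yes, equivalent

Both queries return: [(3,)]

Reason: COUNT with WHERE vs conditional SUM (COALESCE handles empty-table NULL)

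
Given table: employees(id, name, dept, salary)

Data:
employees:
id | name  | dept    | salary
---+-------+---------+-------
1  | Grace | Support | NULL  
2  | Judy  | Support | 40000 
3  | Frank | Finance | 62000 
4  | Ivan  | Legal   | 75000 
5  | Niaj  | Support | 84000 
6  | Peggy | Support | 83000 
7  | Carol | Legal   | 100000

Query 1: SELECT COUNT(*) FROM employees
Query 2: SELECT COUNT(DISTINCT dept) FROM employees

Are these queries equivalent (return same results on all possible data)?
No, not equivalent

Query 1 returns: [(7,)]
Query 2 returns: [(3,)]

Reason: COUNT(*) counts rows, COUNT(DISTINCT dept) counts unique depts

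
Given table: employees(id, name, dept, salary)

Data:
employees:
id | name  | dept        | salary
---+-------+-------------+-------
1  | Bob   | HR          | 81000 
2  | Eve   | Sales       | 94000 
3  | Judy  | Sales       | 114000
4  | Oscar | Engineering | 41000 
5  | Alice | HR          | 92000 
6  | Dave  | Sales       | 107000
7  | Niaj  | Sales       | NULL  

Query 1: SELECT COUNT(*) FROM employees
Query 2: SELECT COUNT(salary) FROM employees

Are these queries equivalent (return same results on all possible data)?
No, not equivalent

Query 1 returns: [(7,)]
Query 2 returns: [(6,)]

Reason: COUNT(*) includes NULLs, COUNT(column) excludes them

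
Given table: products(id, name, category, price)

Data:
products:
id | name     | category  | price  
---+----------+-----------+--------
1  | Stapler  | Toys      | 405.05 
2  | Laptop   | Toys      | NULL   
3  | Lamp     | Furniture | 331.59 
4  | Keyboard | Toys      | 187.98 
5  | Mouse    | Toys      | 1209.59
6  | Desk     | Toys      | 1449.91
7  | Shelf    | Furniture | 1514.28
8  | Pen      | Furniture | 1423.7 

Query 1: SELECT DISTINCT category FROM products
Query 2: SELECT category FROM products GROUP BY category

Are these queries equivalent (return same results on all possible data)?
Yes, equivalent

Both queries return: [('Furniture',), ('Toys',)]

Reason: Both get unique categorys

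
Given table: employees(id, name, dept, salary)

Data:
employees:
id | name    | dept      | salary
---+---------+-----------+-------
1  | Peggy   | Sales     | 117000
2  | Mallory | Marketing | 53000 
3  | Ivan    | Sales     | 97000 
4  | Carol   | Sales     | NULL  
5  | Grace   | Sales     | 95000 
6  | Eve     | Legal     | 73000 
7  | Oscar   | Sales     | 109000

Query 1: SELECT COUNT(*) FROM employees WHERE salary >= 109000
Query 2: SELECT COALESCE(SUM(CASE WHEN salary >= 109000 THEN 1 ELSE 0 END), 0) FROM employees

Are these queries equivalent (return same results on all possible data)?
Yes, equivalent

Both queries return: [(2,)]

Reason: COUNT with WHERE vs conditional SUM (COALESCE handles empty-table NULL)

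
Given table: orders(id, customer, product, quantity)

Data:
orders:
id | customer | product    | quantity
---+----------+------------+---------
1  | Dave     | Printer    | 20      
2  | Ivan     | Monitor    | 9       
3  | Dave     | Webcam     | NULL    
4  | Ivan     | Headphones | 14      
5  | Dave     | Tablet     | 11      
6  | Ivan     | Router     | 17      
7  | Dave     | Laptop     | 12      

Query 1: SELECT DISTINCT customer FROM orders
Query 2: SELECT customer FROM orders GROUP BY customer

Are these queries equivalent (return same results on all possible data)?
Yes, equivalent

Both queries return: [('Dave',), ('Ivan',)]

Reason: Both get unique customers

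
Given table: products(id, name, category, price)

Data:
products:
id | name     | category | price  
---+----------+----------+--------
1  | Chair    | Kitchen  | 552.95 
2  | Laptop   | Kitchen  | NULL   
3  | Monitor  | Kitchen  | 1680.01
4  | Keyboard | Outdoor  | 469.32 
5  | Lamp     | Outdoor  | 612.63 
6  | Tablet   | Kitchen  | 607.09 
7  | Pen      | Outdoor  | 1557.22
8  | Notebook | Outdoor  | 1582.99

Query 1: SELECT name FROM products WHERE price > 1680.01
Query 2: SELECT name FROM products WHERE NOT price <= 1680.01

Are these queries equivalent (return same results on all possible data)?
Yes, equivalent

Both queries return: []

Reason: Both filter price > 1680.01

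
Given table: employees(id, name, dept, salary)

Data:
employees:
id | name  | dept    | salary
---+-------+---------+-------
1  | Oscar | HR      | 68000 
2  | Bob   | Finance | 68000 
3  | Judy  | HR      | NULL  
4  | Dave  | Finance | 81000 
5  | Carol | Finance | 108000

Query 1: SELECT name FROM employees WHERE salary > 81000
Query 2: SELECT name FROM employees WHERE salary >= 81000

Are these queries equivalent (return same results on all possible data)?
No, not equivalent

Query 1 returns: [('Carol',)]
Query 2 returns: [('Dave',), ('Carol',)]

Reason: > vs >= gives different results when salary = 81000 exists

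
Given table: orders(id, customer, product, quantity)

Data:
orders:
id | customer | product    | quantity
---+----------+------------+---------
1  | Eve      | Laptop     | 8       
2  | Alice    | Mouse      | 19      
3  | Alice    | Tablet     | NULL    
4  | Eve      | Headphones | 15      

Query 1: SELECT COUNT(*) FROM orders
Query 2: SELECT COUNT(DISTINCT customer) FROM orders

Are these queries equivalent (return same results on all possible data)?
No, not equivalent

Query 1 returns: [(4,)]
Query 2 returns: [(2,)]

Reason: COUNT(*) counts rows, COUNT(DISTINCT customer) counts unique customers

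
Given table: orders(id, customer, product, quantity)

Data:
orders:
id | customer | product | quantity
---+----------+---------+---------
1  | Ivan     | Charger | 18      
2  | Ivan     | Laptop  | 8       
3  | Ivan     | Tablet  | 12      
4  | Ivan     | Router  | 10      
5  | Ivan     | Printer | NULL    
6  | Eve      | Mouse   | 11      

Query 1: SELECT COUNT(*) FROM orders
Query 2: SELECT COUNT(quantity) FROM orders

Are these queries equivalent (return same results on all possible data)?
No, not equivalent

Query 1 returns: [(6,)]
Query 2 returns: [(5,)]

Reason: COUNT(*) includes NULLs, COUNT(column) excludes them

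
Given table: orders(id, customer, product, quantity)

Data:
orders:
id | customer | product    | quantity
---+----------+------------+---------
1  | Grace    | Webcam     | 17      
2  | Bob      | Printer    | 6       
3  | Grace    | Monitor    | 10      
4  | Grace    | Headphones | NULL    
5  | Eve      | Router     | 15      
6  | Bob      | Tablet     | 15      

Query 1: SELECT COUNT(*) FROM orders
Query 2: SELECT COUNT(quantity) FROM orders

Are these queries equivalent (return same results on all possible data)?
No, not equivalent

Query 1 returns: [(6,)]
Query 2 returns: [(5,)]

Reason: COUNT(*) includes NULLs, COUNT(column) excludes them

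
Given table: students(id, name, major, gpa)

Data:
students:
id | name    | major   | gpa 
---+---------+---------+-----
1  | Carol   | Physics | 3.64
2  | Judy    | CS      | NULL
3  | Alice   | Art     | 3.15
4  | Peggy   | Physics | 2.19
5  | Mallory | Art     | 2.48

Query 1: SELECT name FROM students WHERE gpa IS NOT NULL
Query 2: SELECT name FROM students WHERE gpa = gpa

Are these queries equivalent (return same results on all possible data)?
Yes, equivalent

Both queries return: [('Alice',), ('Carol',), ('Mallory',), ('Peggy',)]

Reason: IS NOT NULL vs self-equality (both exclude NULLs)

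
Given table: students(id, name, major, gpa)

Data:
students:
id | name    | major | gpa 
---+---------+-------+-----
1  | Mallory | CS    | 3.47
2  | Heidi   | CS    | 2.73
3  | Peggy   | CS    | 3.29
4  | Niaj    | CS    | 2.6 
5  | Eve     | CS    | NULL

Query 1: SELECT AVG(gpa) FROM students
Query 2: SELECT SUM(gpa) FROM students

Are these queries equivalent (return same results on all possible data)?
No, not equivalent

Query 1 returns: [(3.0225,)]
Query 2 returns: [(12.09,)]

Reason: AVG vs SUM give different aggregate values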